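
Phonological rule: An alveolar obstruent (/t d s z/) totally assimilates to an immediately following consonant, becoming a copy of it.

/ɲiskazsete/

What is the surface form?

[ɲikkassete]

/s/ before /k/ → [k] (total assimilation)
/z/ before /s/ → [s] (total assimilation)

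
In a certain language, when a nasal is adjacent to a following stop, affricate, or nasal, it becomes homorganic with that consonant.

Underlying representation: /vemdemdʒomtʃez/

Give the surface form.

[vendeɲdʒoɲtʃez]

/m/ before /d/ (alveolar) → [n]
/m/ before /dʒ/ (palatal) → [ɲ]
/m/ before /tʃ/ (palatal) → [ɲ]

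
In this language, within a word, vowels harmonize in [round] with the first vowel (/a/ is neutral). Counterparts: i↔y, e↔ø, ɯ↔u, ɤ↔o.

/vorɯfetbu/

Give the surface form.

/ɯ/ harmonizes with /o/ ([+round]) → [u]
/e/ harmonizes with /o/ ([+round]) → [ø]

[voruføtbu]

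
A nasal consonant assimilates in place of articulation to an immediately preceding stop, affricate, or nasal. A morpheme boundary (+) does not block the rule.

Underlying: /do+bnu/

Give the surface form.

[do+bmu]

/n/ after /b/ (labial) → [m]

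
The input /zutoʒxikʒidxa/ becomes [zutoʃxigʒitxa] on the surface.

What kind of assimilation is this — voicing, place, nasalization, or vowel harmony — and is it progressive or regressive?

voicing assimilation, regressive

/ʒ/→[ʃ] /k/→[g] /d/→[t].
Each target copies a feature from the following segment, so the direction is regressive.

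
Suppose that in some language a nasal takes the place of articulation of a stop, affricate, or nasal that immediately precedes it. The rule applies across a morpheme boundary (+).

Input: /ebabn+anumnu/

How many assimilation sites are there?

/n/ after /b/ (labial) → [m]
/n/ after /m/ (labial) → [m]
2 segments change.

2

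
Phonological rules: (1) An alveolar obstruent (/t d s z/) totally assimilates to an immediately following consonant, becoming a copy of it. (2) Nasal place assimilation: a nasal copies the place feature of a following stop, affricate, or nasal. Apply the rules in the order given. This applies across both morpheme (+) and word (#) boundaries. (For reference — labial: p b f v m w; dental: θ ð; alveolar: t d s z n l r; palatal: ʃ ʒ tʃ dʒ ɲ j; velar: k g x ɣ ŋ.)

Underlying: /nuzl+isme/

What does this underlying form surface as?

Rule 1: /z/ before /l/ → [l] (total assimilation)
Rule 1: /s/ before /m/ → [m] (total assimilation)
After rule 1: null+imme
Rule 2: no segment meets the rule's conditions; no change.

[null+imme]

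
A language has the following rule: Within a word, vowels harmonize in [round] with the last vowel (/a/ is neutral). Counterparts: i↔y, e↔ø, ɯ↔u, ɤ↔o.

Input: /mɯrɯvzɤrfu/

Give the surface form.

/ɯ/ harmonizes with /u/ ([+round]) → [u]
/ɯ/ harmonizes with /u/ ([+round]) → [u]
/ɤ/ harmonizes with /u/ ([+round]) → [o]

[muruvzorfu]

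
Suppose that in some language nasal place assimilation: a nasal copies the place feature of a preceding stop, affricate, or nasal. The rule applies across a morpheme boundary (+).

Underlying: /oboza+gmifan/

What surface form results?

[oboza+gŋifan]

/m/ after /g/ (velar) → [ŋ]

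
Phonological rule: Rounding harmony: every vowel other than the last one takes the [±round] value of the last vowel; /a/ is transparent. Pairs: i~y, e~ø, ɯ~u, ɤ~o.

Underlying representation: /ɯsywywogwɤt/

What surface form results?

[ɯsiwiwɤgwɤt]

/y/ harmonizes with /ɤ/ ([-round]) → [i]
/y/ harmonizes with /ɤ/ ([-round]) → [i]
/o/ harmonizes with /ɤ/ ([-round]) → [ɤ]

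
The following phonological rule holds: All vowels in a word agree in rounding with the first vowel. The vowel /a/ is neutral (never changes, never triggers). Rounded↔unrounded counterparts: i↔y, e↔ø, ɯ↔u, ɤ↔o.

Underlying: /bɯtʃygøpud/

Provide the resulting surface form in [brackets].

/y/ harmonizes with /ɯ/ ([-round]) → [i]
/ø/ harmonizes with /ɯ/ ([-round]) → [e]
/u/ harmonizes with /ɯ/ ([-round]) → [ɯ]

[bɯtʃigepɯd]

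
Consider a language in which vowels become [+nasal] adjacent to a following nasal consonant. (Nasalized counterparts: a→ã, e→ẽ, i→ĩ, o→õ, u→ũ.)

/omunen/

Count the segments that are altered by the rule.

3

/o/ before nasal /m/ → [õ]
/u/ before nasal /n/ → [ũ]
/e/ before nasal /n/ → [ẽ]
3 segments change.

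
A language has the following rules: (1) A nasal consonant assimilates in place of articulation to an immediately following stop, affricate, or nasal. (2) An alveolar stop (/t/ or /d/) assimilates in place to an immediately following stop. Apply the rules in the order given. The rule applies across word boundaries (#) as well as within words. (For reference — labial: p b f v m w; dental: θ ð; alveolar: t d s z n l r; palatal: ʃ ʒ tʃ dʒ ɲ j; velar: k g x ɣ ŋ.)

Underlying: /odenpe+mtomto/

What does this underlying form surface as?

Rule 1: /n/ before /p/ (labial) → [m]
Rule 1: /m/ before /t/ (alveolar) → [n]
Rule 1: /m/ before /t/ (alveolar) → [n]
After rule 1: odempe+ntonto
Rule 2: no segment meets the rule's conditions; no change.

[odempe+ntonto]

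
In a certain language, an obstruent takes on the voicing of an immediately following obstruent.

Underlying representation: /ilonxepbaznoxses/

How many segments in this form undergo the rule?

1

/p/ before /b/ (voiced) → [b]
1 segment changes.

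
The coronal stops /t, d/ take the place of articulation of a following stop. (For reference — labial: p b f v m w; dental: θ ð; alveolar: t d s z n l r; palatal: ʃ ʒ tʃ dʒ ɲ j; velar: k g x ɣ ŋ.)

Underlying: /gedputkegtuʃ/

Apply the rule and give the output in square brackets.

/d/ before /p/ (labial) → [b]
/t/ before /k/ (velar) → [k]

[gebpukkegtuʃ]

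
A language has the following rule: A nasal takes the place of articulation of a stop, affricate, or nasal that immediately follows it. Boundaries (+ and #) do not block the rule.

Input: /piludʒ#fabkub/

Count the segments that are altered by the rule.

No segment meets the rule's conditions.

0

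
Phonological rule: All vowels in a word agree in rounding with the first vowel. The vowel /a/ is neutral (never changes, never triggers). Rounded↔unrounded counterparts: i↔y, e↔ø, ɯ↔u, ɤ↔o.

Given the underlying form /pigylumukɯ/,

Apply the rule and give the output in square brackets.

[pigilɯmɯkɯ]

/y/ harmonizes with /i/ ([-round]) → [i]
/u/ harmonizes with /i/ ([-round]) → [ɯ]
/u/ harmonizes with /i/ ([-round]) → [ɯ]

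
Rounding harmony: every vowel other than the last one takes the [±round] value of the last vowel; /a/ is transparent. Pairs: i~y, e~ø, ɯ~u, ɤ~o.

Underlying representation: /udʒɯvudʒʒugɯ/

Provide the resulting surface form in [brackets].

/u/ harmonizes with /ɯ/ ([-round]) → [ɯ]
/u/ harmonizes with /ɯ/ ([-round]) → [ɯ]
/u/ harmonizes with /ɯ/ ([-round]) → [ɯ]

[ɯdʒɯvɯdʒʒɯgɯ]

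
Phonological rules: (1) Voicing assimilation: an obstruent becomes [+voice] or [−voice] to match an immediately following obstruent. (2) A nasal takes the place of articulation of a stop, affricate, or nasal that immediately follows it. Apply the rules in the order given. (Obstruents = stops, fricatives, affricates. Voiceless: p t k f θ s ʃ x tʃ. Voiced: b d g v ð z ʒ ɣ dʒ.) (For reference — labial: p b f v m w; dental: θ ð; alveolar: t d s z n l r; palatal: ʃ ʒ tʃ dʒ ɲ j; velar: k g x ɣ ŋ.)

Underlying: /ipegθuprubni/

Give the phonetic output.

Rule 1: /g/ before /θ/ (voiceless) → [k]
After rule 1: ipekθuprubni
Rule 2: no segment meets the rule's conditions; no change.

[ipekθuprubni]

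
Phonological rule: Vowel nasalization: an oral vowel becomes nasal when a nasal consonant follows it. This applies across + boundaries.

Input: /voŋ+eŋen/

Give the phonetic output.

[võŋ+ẽŋẽn]

/o/ before nasal /ŋ/ → [õ]
/e/ before nasal /ŋ/ → [ẽ]
/e/ before nasal /n/ → [ẽ]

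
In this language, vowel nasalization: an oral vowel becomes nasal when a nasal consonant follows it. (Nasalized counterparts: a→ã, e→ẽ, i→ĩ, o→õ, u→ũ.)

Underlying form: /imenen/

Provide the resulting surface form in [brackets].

/i/ before nasal /m/ → [ĩ]
/e/ before nasal /n/ → [ẽ]
/e/ before nasal /n/ → [ẽ]

[ĩmẽnẽn]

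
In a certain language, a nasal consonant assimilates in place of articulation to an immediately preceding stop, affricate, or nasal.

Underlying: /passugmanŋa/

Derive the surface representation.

/m/ after /g/ (velar) → [ŋ]
/ŋ/ after /n/ (alveolar) → [n]

[passugŋanna]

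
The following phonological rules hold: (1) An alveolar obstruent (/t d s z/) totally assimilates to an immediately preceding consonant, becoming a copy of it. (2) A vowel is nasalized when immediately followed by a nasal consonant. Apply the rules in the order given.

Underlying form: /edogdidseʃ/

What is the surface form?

Rule 1: /d/ after /g/ → [g] (total assimilation)
Rule 1: /s/ after /d/ → [d] (total assimilation)
After rule 1: edoggiddeʃ
Rule 2: no segment meets the rule's conditions; no change.

[edoggiddeʃ]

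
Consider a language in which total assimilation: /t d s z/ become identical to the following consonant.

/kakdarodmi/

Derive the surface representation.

/d/ before /m/ → [m] (total assimilation)

[kakdarommi]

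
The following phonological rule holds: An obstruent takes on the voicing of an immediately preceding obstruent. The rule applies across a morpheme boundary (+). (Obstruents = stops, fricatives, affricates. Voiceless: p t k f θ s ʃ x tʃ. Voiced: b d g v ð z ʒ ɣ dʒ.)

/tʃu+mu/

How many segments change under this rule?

No segment meets the rule's conditions.

0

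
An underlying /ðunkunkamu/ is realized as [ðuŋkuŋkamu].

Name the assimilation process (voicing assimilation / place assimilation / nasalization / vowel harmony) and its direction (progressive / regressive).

place assimilation, regressive

/n/→[ŋ] /n/→[ŋ].
Each target copies a feature from the following segment, so the direction is regressive.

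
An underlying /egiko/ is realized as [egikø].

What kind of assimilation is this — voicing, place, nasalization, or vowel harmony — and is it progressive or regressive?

/o/→[ø].
Vowels agree with the first vowel, so the harmony is progressive.

vowel harmony, progressive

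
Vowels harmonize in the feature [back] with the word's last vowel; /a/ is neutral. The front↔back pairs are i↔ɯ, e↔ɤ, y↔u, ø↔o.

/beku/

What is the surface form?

[bɤku]

/e/ harmonizes with /u/ ([+back]) → [ɤ]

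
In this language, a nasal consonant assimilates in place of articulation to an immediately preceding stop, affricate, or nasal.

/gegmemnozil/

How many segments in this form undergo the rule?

/m/ after /g/ (velar) → [ŋ]
/n/ after /m/ (labial) → [m]
2 segments change.

2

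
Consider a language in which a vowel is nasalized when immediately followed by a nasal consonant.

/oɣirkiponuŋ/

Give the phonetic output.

[oɣirkipõnũŋ]

/o/ before nasal /n/ → [õ]
/u/ before nasal /ŋ/ → [ũ]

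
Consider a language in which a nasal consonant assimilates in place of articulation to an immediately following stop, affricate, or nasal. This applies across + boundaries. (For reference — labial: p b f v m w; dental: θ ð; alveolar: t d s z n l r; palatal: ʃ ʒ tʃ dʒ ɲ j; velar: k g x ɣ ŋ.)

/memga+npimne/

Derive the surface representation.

[meŋga+mpinne]

/m/ before /g/ (velar) → [ŋ]
/n/ before /p/ (labial) → [m]
/m/ before /n/ (alveolar) → [n]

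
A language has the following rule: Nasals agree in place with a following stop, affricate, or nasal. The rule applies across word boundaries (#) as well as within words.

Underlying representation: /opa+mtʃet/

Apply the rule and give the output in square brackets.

/m/ before /tʃ/ (palatal) → [ɲ]

[opa+ɲtʃet]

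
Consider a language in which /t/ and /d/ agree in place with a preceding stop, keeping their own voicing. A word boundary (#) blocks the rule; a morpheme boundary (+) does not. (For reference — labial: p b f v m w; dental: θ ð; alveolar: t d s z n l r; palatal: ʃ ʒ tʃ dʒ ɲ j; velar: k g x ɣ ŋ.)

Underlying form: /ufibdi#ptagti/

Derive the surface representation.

/d/ after /b/ (labial) → [b]
/t/ after /p/ (labial) → [p]
/t/ after /g/ (velar) → [k]

[ufibbi#ppagki]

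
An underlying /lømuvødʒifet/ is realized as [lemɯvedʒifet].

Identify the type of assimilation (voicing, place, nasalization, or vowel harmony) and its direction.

/ø/→[e] /u/→[ɯ] /ø/→[e].
Vowels agree with the last vowel, so the harmony is regressive.

vowel harmony, regressive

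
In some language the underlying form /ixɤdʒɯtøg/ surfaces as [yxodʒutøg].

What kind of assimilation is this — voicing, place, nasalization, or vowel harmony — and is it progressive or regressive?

vowel harmony, regressive

/i/→[y] /ɤ/→[o] /ɯ/→[u].
Vowels agree with the last vowel, so the harmony is regressive.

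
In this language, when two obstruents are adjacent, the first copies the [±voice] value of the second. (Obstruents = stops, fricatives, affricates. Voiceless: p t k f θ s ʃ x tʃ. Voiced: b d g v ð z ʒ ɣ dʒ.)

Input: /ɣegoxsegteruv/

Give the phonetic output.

/g/ before /t/ (voiceless) → [k]

[ɣegoxsekteruv]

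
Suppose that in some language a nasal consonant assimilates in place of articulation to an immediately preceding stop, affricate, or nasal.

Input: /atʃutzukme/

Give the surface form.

/m/ after /k/ (velar) → [ŋ]

[atʃutzukŋe]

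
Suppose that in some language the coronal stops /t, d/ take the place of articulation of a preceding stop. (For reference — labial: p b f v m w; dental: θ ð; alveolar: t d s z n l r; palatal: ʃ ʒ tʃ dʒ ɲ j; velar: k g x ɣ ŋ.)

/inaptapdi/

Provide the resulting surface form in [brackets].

[inappapbi]

/t/ after /p/ (labial) → [p]
/d/ after /p/ (labial) → [b]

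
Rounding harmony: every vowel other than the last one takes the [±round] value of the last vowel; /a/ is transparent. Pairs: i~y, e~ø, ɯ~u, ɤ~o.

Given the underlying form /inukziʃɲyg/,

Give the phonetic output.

[ynukzyʃɲyg]

/i/ harmonizes with /y/ ([+round]) → [y]
/i/ harmonizes with /y/ ([+round]) → [y]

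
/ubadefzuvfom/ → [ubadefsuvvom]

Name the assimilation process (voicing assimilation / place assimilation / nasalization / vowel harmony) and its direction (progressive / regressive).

/z/→[s] /f/→[v].
Each target copies a feature from the preceding segment, so the direction is progressive.

voicing assimilation, progressive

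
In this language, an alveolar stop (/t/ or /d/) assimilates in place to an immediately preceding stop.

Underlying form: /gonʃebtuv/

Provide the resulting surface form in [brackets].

/t/ after /b/ (labial) → [p]

[gonʃebpuv]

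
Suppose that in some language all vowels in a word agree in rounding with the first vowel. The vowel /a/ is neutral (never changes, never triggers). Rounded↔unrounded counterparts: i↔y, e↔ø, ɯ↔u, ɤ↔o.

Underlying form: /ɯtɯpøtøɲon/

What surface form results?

[ɯtɯpeteɲɤn]

/ø/ harmonizes with /ɯ/ ([-round]) → [e]
/ø/ harmonizes with /ɯ/ ([-round]) → [e]
/o/ harmonizes with /ɯ/ ([-round]) → [ɤ]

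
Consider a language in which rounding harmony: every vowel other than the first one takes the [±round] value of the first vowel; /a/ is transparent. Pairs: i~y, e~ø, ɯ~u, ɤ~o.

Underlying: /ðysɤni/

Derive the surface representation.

/ɤ/ harmonizes with /y/ ([+round]) → [o]
/i/ harmonizes with /y/ ([+round]) → [y]

[ðysony]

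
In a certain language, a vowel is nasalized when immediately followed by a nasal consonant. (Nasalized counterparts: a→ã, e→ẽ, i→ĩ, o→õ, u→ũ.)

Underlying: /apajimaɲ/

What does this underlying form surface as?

/i/ before nasal /m/ → [ĩ]
/a/ before nasal /ɲ/ → [ã]

[apajĩmãɲ]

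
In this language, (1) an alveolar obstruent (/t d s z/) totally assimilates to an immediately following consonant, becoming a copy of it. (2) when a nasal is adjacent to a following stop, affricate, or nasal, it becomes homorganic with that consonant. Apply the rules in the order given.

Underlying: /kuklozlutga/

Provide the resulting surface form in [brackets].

Rule 1: /z/ before /l/ → [l] (total assimilation)
Rule 1: /t/ before /g/ → [g] (total assimilation)
After rule 1: kuklollugga
Rule 2: no segment meets the rule's conditions; no change.

[kuklollugga]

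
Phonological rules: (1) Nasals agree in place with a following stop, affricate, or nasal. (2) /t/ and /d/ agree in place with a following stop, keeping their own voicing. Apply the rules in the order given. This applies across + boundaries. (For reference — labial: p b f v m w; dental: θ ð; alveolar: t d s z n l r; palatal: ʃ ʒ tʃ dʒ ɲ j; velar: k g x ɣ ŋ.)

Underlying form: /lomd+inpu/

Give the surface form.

[lond+impu]

Rule 1: /m/ before /d/ (alveolar) → [n]
Rule 1: /n/ before /p/ (labial) → [m]
After rule 1: lond+impu
Rule 2: no segment meets the rule's conditions; no change.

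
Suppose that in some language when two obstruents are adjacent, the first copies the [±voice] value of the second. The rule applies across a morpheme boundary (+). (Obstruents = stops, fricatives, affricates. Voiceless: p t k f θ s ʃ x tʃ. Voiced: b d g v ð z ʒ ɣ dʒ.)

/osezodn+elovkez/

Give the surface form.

[osezodn+elofkez]

/v/ before /k/ (voiceless) → [f]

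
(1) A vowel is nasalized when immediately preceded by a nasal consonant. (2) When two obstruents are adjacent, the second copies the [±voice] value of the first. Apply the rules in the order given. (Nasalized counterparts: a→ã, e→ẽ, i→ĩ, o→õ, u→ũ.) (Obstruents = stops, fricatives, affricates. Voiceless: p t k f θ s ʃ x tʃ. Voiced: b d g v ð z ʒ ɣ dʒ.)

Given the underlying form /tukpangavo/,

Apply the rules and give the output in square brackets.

[tukpangavo]

Rule 1: no segment meets the rule's conditions; no change.
After rule 1: tukpangavo
Rule 2: no segment meets the rule's conditions; no change.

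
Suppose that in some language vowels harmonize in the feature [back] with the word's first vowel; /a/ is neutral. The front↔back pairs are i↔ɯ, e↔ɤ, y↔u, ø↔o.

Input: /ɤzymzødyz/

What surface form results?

/y/ harmonizes with /ɤ/ ([+back]) → [u]
/ø/ harmonizes with /ɤ/ ([+back]) → [o]
/y/ harmonizes with /ɤ/ ([+back]) → [u]

[ɤzumzoduz]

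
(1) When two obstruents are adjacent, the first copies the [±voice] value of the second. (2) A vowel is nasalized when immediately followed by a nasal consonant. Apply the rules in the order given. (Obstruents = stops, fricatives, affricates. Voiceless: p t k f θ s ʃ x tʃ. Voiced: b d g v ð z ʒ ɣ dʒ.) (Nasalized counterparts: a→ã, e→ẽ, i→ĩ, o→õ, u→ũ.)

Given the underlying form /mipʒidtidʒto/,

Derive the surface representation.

Rule 1: /p/ before /ʒ/ (voiced) → [b]
Rule 1: /d/ before /t/ (voiceless) → [t]
Rule 1: /dʒ/ before /t/ (voiceless) → [tʃ]
After rule 1: mibʒittitʃto
Rule 2: no segment meets the rule's conditions; no change.

[mibʒittitʃto]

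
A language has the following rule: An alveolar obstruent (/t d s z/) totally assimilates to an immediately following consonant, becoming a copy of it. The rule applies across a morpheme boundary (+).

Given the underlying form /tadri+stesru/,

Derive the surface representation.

[tarri+tterru]

/d/ before /r/ → [r] (total assimilation)
/s/ before /t/ → [t] (total assimilation)
/s/ before /r/ → [r] (total assimilation)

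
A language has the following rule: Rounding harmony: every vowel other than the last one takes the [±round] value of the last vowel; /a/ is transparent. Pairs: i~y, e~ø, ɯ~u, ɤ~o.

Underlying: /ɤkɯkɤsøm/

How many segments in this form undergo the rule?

3

/ɤ/ harmonizes with /ø/ ([+round]) → [o]
/ɯ/ harmonizes with /ø/ ([+round]) → [u]
/ɤ/ harmonizes with /ø/ ([+round]) → [o]
3 segments change.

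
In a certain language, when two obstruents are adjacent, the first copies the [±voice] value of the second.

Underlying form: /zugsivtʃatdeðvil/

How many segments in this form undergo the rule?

/g/ before /s/ (voiceless) → [k]
/v/ before /tʃ/ (voiceless) → [f]
/t/ before /d/ (voiced) → [d]
3 segments change.

3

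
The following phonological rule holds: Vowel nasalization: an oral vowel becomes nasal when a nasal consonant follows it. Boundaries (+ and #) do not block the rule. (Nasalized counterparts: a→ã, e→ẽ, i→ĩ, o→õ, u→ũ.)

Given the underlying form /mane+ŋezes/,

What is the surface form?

[mãnẽ+ŋezes]

/a/ before nasal /n/ → [ã]
/e/ before nasal /ŋ/ → [ẽ]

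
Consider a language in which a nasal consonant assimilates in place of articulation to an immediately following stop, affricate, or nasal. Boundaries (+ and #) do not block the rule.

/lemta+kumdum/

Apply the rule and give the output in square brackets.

[lenta+kundum]

/m/ before /t/ (alveolar) → [n]
/m/ before /d/ (alveolar) → [n]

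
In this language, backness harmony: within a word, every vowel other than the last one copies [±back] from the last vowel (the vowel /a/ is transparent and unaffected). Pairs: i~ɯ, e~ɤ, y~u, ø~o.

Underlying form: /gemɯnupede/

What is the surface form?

[geminypede]

/ɯ/ harmonizes with /e/ ([-back]) → [i]
/u/ harmonizes with /e/ ([-back]) → [y]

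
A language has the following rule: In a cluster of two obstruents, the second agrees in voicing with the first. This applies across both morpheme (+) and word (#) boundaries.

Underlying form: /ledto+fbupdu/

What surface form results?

[leddo+fpuptu]

/t/ after /d/ (voiced) → [d]
/b/ after /f/ (voiceless) → [p]
/d/ after /p/ (voiceless) → [t]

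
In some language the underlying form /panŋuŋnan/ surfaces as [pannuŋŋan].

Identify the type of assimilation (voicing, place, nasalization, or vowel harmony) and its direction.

place assimilation, progressive

/ŋ/→[n] /n/→[ŋ].
Each target copies a feature from the preceding segment, so the direction is progressive.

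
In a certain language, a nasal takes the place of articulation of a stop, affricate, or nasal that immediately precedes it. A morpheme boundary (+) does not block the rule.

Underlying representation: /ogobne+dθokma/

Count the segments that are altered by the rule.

2

/n/ after /b/ (labial) → [m]
/m/ after /k/ (velar) → [ŋ]
2 segments change.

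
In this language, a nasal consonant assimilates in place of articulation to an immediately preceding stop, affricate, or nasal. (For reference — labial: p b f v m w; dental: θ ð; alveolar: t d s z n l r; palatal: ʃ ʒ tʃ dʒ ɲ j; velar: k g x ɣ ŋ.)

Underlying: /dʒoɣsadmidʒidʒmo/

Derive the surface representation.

/m/ after /d/ (alveolar) → [n]
/m/ after /dʒ/ (palatal) → [ɲ]

[dʒoɣsadnidʒidʒɲo]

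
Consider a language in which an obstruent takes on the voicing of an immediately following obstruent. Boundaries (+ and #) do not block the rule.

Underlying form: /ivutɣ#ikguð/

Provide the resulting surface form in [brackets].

/t/ before /ɣ/ (voiced) → [d]
/k/ before /g/ (voiced) → [g]

[ivudɣ#igguð]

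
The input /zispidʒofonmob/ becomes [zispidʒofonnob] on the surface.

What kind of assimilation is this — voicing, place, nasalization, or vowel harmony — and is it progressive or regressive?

/m/→[n].
Each target copies a feature from the preceding segment, so the direction is progressive.

place assimilation, progressive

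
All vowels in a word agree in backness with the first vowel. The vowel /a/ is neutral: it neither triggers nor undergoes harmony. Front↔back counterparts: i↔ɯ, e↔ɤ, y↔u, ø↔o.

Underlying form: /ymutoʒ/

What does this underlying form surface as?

/u/ harmonizes with /y/ ([-back]) → [y]
/o/ harmonizes with /y/ ([-back]) → [ø]

[ymytøʒ]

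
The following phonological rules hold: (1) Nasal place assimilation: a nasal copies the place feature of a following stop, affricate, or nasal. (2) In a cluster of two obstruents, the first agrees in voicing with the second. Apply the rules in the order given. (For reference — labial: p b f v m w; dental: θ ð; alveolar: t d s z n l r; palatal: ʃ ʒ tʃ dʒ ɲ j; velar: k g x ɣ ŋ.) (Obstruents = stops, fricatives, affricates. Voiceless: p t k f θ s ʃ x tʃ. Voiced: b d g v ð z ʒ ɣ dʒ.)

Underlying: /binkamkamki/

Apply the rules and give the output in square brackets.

Rule 1: /n/ before /k/ (velar) → [ŋ]
Rule 1: /m/ before /k/ (velar) → [ŋ]
Rule 1: /m/ before /k/ (velar) → [ŋ]
After rule 1: biŋkaŋkaŋki
Rule 2: no segment meets the rule's conditions; no change.

[biŋkaŋkaŋki]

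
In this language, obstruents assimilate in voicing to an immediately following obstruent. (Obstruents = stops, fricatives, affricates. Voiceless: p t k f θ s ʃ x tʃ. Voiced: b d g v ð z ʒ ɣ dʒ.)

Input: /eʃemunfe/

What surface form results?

[eʃemunfe]

no segment meets the rule's conditions; no change.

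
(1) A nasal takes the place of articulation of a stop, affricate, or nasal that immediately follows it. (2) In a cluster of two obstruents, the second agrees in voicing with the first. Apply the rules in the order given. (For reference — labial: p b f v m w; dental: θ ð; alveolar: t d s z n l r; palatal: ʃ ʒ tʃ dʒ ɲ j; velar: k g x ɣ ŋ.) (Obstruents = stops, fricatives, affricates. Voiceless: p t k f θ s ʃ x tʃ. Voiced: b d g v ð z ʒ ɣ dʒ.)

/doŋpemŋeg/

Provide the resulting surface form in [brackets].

Rule 1: /ŋ/ before /p/ (labial) → [m]
Rule 1: /m/ before /ŋ/ (velar) → [ŋ]
After rule 1: dompeŋŋeg
Rule 2: no segment meets the rule's conditions; no change.

[dompeŋŋeg]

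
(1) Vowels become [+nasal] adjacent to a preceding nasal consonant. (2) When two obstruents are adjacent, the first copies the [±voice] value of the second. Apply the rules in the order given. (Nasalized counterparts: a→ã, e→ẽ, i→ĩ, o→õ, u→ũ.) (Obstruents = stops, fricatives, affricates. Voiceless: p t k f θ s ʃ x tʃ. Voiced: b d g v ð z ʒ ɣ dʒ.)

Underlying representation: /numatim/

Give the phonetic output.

Rule 1: /u/ after nasal /n/ → [ũ]
Rule 1: /a/ after nasal /m/ → [ã]
After rule 1: nũmãtim
Rule 2: no segment meets the rule's conditions; no change.

[nũmãtim]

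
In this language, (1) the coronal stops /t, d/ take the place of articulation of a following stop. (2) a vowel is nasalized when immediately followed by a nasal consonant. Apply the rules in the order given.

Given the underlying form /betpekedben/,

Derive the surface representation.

Rule 1: /t/ before /p/ (labial) → [p]
Rule 1: /d/ before /b/ (labial) → [b]
After rule 1: beppekebben
Rule 2: /e/ before nasal /n/ → [ẽ]

[beppekebbẽn]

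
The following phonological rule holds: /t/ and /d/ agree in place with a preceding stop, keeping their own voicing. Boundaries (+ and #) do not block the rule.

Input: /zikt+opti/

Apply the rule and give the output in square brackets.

/t/ after /k/ (velar) → [k]
/t/ after /p/ (labial) → [p]

[zikk+oppi]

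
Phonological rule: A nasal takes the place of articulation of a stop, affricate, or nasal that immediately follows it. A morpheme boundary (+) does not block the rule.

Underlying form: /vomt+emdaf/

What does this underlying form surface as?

/m/ before /t/ (alveolar) → [n]
/m/ before /d/ (alveolar) → [n]

[vont+endaf]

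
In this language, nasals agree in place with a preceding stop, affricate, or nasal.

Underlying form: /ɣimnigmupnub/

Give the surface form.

/n/ after /m/ (labial) → [m]
/m/ after /g/ (velar) → [ŋ]
/n/ after /p/ (labial) → [m]

[ɣimmigŋupmub]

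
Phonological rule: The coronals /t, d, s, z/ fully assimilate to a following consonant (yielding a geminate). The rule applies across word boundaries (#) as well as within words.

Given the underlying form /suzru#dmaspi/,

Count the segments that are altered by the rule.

/z/ before /r/ → [r] (total assimilation)
/d/ before /m/ → [m] (total assimilation)
/s/ before /p/ → [p] (total assimilation)
3 segments change.

3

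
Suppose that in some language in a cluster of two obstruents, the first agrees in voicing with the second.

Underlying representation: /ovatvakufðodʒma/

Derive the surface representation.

[ovadvakuvðodʒma]

/t/ before /v/ (voiced) → [d]
/f/ before /ð/ (voiced) → [v]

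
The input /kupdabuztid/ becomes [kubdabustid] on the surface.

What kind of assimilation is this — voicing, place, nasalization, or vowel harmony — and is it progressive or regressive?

voicing assimilation, regressive

/p/→[b] /z/→[s].
Each target copies a feature from the following segment, so the direction is regressive.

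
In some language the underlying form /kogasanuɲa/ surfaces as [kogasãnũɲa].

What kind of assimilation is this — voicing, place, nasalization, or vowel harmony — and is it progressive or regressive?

/a/→[ã] /u/→[ũ].
Each target copies a feature from the following segment, so the direction is regressive.

nasalization, regressive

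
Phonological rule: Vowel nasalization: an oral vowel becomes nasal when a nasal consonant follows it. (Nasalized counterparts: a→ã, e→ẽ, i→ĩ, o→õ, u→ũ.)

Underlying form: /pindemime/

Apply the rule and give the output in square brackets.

[pĩndẽmĩme]

/i/ before nasal /n/ → [ĩ]
/e/ before nasal /m/ → [ẽ]
/i/ before nasal /m/ → [ĩ]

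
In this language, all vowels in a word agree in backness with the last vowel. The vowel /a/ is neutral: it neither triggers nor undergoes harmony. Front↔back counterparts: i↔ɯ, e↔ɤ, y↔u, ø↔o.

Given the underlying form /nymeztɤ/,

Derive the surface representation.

[numɤztɤ]

/y/ harmonizes with /ɤ/ ([+back]) → [u]
/e/ harmonizes with /ɤ/ ([+back]) → [ɤ]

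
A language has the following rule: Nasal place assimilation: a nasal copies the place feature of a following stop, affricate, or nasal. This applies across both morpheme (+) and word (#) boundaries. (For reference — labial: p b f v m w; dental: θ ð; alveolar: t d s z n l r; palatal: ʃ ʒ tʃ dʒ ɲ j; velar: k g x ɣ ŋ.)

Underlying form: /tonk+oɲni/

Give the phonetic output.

[toŋk+onni]

/n/ before /k/ (velar) → [ŋ]
/ɲ/ before /n/ (alveolar) → [n]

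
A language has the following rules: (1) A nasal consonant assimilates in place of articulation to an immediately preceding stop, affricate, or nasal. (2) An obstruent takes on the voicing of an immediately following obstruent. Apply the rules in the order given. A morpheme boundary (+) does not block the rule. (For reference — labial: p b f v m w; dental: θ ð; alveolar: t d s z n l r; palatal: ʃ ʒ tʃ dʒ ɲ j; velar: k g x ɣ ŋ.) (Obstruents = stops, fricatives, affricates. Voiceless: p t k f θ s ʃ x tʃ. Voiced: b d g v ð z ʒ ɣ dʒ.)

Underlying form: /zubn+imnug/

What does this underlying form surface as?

[zubm+immug]

Rule 1: /n/ after /b/ (labial) → [m]
Rule 1: /n/ after /m/ (labial) → [m]
After rule 1: zubm+immug
Rule 2: no segment meets the rule's conditions; no change.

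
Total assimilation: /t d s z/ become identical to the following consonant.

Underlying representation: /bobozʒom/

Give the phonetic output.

/z/ before /ʒ/ → [ʒ] (total assimilation)

[boboʒʒom]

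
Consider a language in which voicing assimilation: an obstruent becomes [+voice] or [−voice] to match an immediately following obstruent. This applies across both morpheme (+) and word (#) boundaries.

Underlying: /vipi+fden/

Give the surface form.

/f/ before /d/ (voiced) → [v]

[vipi+vden]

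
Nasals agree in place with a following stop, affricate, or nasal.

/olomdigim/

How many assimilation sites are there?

1

/m/ before /d/ (alveolar) → [n]
1 segment changes.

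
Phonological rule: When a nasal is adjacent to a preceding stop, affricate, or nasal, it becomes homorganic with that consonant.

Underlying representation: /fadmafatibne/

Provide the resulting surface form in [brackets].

[fadnafatibme]

/m/ after /d/ (alveolar) → [n]
/n/ after /b/ (labial) → [m]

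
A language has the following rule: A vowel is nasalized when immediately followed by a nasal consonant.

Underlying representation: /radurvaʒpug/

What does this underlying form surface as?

[radurvaʒpug]

no segment meets the rule's conditions; no change.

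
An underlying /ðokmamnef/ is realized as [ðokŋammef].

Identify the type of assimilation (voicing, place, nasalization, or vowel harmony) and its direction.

/m/→[ŋ] /n/→[m].
Each target copies a feature from the preceding segment, so the direction is progressive.

place assimilation, progressive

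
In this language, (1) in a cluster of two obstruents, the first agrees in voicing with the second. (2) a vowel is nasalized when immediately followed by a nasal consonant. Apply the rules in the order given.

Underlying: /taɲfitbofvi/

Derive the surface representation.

[tãɲfidbovvi]

Rule 1: /t/ before /b/ (voiced) → [d]
Rule 1: /f/ before /v/ (voiced) → [v]
After rule 1: taɲfidbovvi
Rule 2: /a/ before nasal /ɲ/ → [ã]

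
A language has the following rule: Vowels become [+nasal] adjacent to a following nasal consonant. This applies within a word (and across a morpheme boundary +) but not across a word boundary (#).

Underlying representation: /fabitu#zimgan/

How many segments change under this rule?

/i/ before nasal /m/ → [ĩ]
/a/ before nasal /n/ → [ã]
2 segments change.

2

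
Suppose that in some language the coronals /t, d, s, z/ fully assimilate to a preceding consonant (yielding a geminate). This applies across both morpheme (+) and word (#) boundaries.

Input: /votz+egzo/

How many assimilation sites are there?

/z/ after /t/ → [t] (total assimilation)
/z/ after /g/ → [g] (total assimilation)
2 segments change.

2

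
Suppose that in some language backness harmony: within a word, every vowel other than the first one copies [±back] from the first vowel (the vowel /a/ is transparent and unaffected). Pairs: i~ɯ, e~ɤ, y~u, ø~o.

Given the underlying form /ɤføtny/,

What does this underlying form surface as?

[ɤfotnu]

/ø/ harmonizes with /ɤ/ ([+back]) → [o]
/y/ harmonizes with /ɤ/ ([+back]) → [u]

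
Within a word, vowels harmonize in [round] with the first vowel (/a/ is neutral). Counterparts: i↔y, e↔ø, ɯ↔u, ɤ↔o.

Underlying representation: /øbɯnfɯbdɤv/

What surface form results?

/ɯ/ harmonizes with /ø/ ([+round]) → [u]
/ɯ/ harmonizes with /ø/ ([+round]) → [u]
/ɤ/ harmonizes with /ø/ ([+round]) → [o]

[øbunfubdov]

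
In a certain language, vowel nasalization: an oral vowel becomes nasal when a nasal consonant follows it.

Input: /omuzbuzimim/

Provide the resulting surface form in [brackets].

[õmuzbuzĩmĩm]

/o/ before nasal /m/ → [õ]
/i/ before nasal /m/ → [ĩ]
/i/ before nasal /m/ → [ĩ]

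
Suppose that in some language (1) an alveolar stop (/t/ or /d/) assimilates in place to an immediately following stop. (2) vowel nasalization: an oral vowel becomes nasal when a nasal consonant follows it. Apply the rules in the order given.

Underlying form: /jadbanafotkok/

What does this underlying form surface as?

[jabbãnafokkok]

Rule 1: /d/ before /b/ (labial) → [b]
Rule 1: /t/ before /k/ (velar) → [k]
After rule 1: jabbanafokkok
Rule 2: /a/ before nasal /n/ → [ã]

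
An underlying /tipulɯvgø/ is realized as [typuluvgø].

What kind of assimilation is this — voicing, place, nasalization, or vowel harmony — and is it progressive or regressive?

/i/→[y] /ɯ/→[u].
Vowels agree with the last vowel, so the harmony is regressive.

vowel harmony, regressive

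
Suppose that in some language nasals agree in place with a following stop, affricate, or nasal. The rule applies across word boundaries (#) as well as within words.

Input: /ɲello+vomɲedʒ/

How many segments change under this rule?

1

/m/ before /ɲ/ (palatal) → [ɲ]
1 segment changes.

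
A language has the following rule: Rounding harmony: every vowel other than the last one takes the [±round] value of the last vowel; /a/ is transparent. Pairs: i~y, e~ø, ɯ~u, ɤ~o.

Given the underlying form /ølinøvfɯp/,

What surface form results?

[elinevfɯp]

/ø/ harmonizes with /ɯ/ ([-round]) → [e]
/ø/ harmonizes with /ɯ/ ([-round]) → [e]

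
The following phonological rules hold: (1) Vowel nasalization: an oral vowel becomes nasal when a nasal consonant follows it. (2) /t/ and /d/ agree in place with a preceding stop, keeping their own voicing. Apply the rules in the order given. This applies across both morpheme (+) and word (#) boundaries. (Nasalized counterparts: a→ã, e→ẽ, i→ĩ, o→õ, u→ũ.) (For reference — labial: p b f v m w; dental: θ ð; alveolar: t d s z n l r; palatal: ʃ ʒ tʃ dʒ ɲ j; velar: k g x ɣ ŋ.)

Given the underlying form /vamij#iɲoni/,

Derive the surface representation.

[vãmij#ĩɲõni]

Rule 1: /a/ before nasal /m/ → [ã]
Rule 1: /i/ before nasal /ɲ/ → [ĩ]
Rule 1: /o/ before nasal /n/ → [õ]
After rule 1: vãmij#ĩɲõni
Rule 2: no segment meets the rule's conditions; no change.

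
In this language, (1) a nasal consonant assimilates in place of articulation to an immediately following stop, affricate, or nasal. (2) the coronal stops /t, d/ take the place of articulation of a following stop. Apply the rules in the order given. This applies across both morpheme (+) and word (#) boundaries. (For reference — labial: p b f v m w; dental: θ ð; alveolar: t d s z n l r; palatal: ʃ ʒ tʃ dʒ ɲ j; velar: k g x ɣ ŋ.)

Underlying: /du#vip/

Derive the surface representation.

[du#vip]

Rule 1: no segment meets the rule's conditions; no change.
After rule 1: du#vip
Rule 2: no segment meets the rule's conditions; no change.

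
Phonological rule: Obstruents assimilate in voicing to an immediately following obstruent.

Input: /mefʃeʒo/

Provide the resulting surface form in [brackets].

no segment meets the rule's conditions; no change.

[mefʃeʒo]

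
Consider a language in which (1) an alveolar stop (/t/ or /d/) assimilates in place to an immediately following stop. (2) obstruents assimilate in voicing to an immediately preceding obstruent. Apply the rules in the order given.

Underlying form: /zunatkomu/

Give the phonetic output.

Rule 1: /t/ before /k/ (velar) → [k]
After rule 1: zunakkomu
Rule 2: no segment meets the rule's conditions; no change.

[zunakkomu]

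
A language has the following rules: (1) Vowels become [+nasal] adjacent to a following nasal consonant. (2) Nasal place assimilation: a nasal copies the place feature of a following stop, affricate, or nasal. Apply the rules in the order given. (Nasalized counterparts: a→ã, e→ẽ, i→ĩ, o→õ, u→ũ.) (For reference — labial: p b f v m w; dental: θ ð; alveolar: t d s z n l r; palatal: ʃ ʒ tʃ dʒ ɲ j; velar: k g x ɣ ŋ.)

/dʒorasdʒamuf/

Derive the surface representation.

Rule 1: /a/ before nasal /m/ → [ã]
After rule 1: dʒorasdʒãmuf
Rule 2: no segment meets the rule's conditions; no change.

[dʒorasdʒãmuf]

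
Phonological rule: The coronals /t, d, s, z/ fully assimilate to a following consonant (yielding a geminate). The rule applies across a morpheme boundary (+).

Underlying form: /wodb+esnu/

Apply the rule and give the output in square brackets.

/d/ before /b/ → [b] (total assimilation)
/s/ before /n/ → [n] (total assimilation)

[wobb+ennu]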